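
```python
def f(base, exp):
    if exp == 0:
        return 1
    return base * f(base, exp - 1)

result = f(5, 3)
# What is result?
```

f(5, 3) = 5 * 5 * 5 = 125

Answer: 125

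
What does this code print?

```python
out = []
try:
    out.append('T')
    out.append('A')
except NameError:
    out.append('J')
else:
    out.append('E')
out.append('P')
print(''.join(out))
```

Execution trace: 'T' (try body) → 'A' (try body, no exception) → 'E' (else) → 'P' (after the try/except). Output: TAEP

Answer: TAEP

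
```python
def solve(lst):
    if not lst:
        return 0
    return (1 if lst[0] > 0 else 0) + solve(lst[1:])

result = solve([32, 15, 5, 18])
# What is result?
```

Count of positive elements in [32, 15, 5, 18] = 4

Answer: 4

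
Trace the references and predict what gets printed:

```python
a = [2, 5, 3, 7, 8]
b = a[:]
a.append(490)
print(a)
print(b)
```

Key concept: slice [:] creates copy.
Step by step:
`a = [2, 5, 3, 7, 8]` → a = [2, 5, 3, 7, 8]
`b = a[:]` → b = [2, 5, 3, 7, 8]
`a.append(490)` → a = [2, 5, 3, 7, 8, 490]
`print(a)` → prints [2, 5, 3, 7, 8, 490]
`print(b)` → prints [2, 5, 3, 7, 8]

Answer:
[2, 5, 3, 7, 8, 490]
[2, 5, 3, 7, 8]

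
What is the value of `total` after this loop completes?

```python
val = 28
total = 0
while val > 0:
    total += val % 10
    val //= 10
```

Sum digits of 28
`total` takes the values: 0 → 8 → 10

Answer: 10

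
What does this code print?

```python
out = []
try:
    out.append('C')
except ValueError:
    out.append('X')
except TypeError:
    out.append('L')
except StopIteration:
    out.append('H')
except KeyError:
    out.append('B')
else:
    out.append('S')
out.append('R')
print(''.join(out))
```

Execution trace: 'C' (try body, no exception) → 'S' (else) → 'R' (after the try/except). Output: CSR

Answer: CSR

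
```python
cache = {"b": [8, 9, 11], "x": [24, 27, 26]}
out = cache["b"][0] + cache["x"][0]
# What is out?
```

Trace:
`cache = {"b": [8, 9, 11], "x": [24, 27, 26]}` → cache = {'b': [8, 9, 11], 'x': [24, 27, 26]}
`out = cache["b"][0] + cache["x"][0]` → out = 32
So out = 32

Answer: 32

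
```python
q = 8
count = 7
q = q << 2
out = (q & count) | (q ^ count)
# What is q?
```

Trace:
`q = 8` → q = 8
`count = 7` → count = 7
`q = q << 2` → q = 32
`out = (q & count) | (q ^ count)` → out = 39
So q = 32

Answer: 32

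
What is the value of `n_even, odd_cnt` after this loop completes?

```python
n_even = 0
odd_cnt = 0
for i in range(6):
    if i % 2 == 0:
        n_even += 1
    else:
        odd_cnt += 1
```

Count evens and odds in range(6)
`n_even, odd_cnt` takes the values: (0, 0) → (1, 0) → (1, 1) → (2, 1) → (2, 2) → (3, 2) → (3, 3)

Answer: 3, 3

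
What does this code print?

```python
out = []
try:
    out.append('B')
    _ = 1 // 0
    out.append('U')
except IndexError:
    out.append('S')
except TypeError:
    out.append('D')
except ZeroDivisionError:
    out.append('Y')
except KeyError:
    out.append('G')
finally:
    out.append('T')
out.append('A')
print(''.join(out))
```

Execution trace: 'B' (try body) → 'Y' (except ZeroDivisionError) → 'T' (finally) → 'A' (after the try/except). Output: BYTA

Answer: BYTA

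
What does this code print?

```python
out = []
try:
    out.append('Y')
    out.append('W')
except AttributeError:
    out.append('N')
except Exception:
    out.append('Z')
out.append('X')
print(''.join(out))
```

Execution trace: 'Y' (try body) → 'W' (try body, no exception) → 'X' (after the try/except). Output: YWX

Answer: YWX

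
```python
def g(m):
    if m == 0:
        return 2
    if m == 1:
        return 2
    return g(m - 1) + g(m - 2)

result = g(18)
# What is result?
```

Build up from base cases: g(0)=2, g(1)=2, g(2)=4, g(3)=6, g(4)=10, g(5)=16, g(6)=26, ..., g(18)=8362

Answer: 8362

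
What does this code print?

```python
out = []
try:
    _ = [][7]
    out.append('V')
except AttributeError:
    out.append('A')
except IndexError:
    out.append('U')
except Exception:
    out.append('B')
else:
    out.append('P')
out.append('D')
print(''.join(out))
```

Execution trace: 'U' (except IndexError) → 'D' (after the try/except). Output: UD

Answer: UD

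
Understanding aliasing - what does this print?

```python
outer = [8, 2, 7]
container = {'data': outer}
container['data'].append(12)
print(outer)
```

Key concept: dict holds reference to list.
Step by step:
`outer = [8, 2, 7]` → outer = [8, 2, 7]
`container = {'data': outer}` → container = {'data': [8, 2, 7]}
`container['data'].append(12)` → outer = [8, 2, 7, 12]; container = {'data': [8, 2, 7, 12]}
`print(outer)` → prints [8, 2, 7, 12]

Answer: [8, 2, 7, 12]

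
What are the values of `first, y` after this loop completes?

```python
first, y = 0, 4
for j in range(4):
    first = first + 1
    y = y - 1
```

first goes 0→4, y goes 4→0
`first, y` takes the values: (0, 4) → (1, 4) → (1, 3) → (2, 3) → (2, 2) → (3, 2) → (3, 1) → (4, 1) → (4, 0)

Answer: 4, 0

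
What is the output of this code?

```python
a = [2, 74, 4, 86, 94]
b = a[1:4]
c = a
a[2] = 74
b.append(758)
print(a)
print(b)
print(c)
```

Key concept: slice vs alias.
Step by step:
`a = [2, 74, 4, 86, 94]` → a = [2, 74, 4, 86, 94]
`b = a[1:4]` → b = [74, 4, 86]
`c = a` → c = [2, 74, 4, 86, 94] (same object as a)
`a[2] = 74` → a = [2, 74, 74, 86, 94] (same object as c); c = [2, 74, 74, 86, 94] (same object as a)
`b.append(758)` → b = [74, 4, 86, 758]
`print(a)` → prints [2, 74, 74, 86, 94]
`print(b)` → prints [74, 4, 86, 758]
`print(c)` → prints [2, 74, 74, 86, 94]

Answer:
[2, 74, 74, 86, 94]
[74, 4, 86, 758]
[2, 74, 74, 86, 94]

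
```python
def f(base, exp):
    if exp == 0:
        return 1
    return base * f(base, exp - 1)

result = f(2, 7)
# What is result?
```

f(2, 7) = 2 * 2 * 2 * 2 * 2 * 2 * 2 = 128

Answer: 128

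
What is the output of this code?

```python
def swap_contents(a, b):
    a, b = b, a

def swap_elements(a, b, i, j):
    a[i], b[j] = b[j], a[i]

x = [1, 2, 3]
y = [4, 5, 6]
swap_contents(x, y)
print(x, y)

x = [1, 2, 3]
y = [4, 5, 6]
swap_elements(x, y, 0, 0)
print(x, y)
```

Key concept: parameter rebinding vs mutation.
Step by step:
`x = [1, 2, 3]` → x = [1, 2, 3]
`y = [4, 5, 6]` → y = [4, 5, 6]
`swap_contents(x, y)` → no visible change to tracked variables
`print(x, y)` → prints [1, 2, 3] [4, 5, 6]
`x = [1, 2, 3]` → x = [1, 2, 3]
`y = [4, 5, 6]` → y = [4, 5, 6]
`swap_elements(x, y, 0, 0)` → x = [4, 2, 3]; y = [1, 5, 6]
`print(x, y)` → prints [4, 2, 3] [1, 5, 6]

Answer:
[1, 2, 3] [4, 5, 6]
[4, 2, 3] [1, 5, 6]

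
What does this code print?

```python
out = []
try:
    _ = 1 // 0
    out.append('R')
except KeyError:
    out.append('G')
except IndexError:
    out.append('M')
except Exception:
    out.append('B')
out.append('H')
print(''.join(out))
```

Execution trace: 'B' (except Exception) → 'H' (after the try/except). Output: BH

Answer: BH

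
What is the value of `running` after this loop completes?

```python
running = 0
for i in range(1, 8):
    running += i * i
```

Sum of squares 1² to 7² = 140
`running` takes the values: 0 → 1 → 5 → 14 → 30 → 55 → 91 → 140

Answer: 140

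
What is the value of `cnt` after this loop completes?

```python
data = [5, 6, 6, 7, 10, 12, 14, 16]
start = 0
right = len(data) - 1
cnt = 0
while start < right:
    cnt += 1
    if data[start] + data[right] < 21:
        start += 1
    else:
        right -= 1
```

Steps to find pair summing to 21
`cnt` takes the values: 0 → 1 → 2 → 3 → 4 → 5 → 6 → 7

Answer: 7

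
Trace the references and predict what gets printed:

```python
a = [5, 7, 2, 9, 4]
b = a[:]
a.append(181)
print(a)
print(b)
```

Key concept: slice [:] creates copy.
Step by step:
`a = [5, 7, 2, 9, 4]` → a = [5, 7, 2, 9, 4]
`b = a[:]` → b = [5, 7, 2, 9, 4]
`a.append(181)` → a = [5, 7, 2, 9, 4, 181]
`print(a)` → prints [5, 7, 2, 9, 4, 181]
`print(b)` → prints [5, 7, 2, 9, 4]

Answer:
[5, 7, 2, 9, 4, 181]
[5, 7, 2, 9, 4]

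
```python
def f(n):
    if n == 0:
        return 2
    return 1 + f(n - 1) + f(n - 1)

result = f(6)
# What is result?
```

f(n) = 1 + 2·f(n-1), f(0)=2. Closed form: (2+1)·2^6 - 1 = 191.

Answer: 191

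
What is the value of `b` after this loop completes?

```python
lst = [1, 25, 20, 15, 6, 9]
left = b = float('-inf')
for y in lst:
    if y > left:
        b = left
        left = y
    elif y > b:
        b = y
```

Second largest (with repeats) in [1, 25, 20, 15, 6, 9]
`b` takes the values: -inf → 1 → 20

Answer: 20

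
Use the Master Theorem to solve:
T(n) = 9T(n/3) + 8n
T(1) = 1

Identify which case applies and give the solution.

a=9, b=3, f(n)=8n. log_3(9) = 2. Since c=1 < 2, Case 1 applies: T(n) = Θ(n^log_b(a)) = O(n^2).

Answer: O(n^2) - Case 1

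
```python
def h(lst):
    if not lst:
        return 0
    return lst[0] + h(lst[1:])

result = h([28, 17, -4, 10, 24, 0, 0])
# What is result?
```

28 + 17 + (-4) + 10 + 24 + 0 + 0 + 0 = 75

Answer: 75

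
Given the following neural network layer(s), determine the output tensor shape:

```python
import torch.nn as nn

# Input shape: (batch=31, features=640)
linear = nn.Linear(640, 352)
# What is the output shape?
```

Input: (31, 640) -> Output: (31, 352)

Answer: (31, 352)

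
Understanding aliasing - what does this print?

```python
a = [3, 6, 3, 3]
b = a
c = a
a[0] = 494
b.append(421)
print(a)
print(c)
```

Key concept: multiple aliases.
Step by step:
`a = [3, 6, 3, 3]` → a = [3, 6, 3, 3]
`b = a` → b = [3, 6, 3, 3] (same object as a)
`c = a` → c = [3, 6, 3, 3] (same object as a, b)
`a[0] = 494` → a = [494, 6, 3, 3] (same object as b, c); b = [494, 6, 3, 3] (same object as a, c); c = [494, 6, 3, 3] (same object as a, b)
`b.append(421)` → a = [494, 6, 3, 3, 421] (same object as b, c); b = [494, 6, 3, 3, 421] (same object as a, c); c = [494, 6, 3, 3, 421] (same object as a, b)
`print(a)` → prints [494, 6, 3, 3, 421]
`print(c)` → prints [494, 6, 3, 3, 421]

Answer:
[494, 6, 3, 3, 421]
[494, 6, 3, 3, 421]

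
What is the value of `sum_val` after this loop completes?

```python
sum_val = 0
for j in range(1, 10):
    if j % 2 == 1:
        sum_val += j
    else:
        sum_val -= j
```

Add odd, subtract even
`sum_val` takes the values: 0 → 1 → -1 → 2 → -2 → 3 → -3 → 4 → -4 → 5

Answer: 5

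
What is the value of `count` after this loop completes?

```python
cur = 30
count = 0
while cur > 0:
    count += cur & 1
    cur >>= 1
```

Count set bits in 30 (binary: 0b11110)
`count` takes the values: 0 → 1 → 2 → 3 → 4

Answer: 4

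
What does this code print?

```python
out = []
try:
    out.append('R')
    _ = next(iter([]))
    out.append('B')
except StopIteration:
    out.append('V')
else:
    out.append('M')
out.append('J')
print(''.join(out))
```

Execution trace: 'R' (try body) → 'V' (except StopIteration) → 'J' (after the try/except). Output: RVJ

Answer: RVJ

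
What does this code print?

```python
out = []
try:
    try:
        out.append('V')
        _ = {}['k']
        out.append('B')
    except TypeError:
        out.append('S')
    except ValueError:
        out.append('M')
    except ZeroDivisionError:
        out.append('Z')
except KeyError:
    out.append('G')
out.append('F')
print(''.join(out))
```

Execution trace: 'V' (try body) → 'G' (outer except KeyError) → 'F' (after the try/except). Output: VGF

Answer: VGF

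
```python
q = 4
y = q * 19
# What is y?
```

Trace:
`q = 4` → q = 4
`y = q * 19` → y = 76
So y = 76

Answer: 76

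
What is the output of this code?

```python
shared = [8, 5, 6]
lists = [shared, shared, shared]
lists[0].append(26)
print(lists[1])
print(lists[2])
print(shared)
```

Key concept: list of same reference.
Step by step:
`shared = [8, 5, 6]` → shared = [8, 5, 6]
`lists = [shared, shared, shared]` → lists = [[8, 5, 6], [8, 5, 6], [8, 5, 6]]
`lists[0].append(26)` → shared = [8, 5, 6, 26]; lists = [[8, 5, 6, 26], [8, 5, 6, 26], [8, 5, 6, 26]]
`print(lists[1])` → prints [8, 5, 6, 26]
`print(lists[2])` → prints [8, 5, 6, 26]
`print(shared)` → prints [8, 5, 6, 26]

Answer:
[8, 5, 6, 26]
[8, 5, 6, 26]
[8, 5, 6, 26]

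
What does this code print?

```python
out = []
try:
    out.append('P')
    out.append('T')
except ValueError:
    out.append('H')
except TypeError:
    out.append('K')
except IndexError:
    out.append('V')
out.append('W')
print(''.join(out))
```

Execution trace: 'P' (try body) → 'T' (try body, no exception) → 'W' (after the try/except). Output: PTW

Answer: PTW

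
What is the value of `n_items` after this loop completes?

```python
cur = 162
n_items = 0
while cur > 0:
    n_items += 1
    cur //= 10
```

Count digits by repeated division by 10
`n_items` takes the values: 0 → 1 → 2 → 3

Answer: 3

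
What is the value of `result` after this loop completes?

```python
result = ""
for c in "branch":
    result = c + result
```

Reverse 'branch'
`result` takes the values: "" → "b" → "rb" → "arb" → "narb" → "cnarb" → "hcnarb"

Answer: "hcnarb"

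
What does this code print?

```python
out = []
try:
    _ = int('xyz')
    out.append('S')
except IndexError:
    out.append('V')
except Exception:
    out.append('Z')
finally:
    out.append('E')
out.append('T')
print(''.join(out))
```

Execution trace: 'Z' (except Exception) → 'E' (finally) → 'T' (after the try/except). Output: ZET

Answer: ZET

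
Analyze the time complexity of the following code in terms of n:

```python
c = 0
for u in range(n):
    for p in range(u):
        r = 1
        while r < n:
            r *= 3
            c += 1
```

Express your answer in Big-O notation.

Each loop level contributes: n × n × log n. Multiplying the contributions gives O(n^2 log n).

Answer: O(n^2 log n)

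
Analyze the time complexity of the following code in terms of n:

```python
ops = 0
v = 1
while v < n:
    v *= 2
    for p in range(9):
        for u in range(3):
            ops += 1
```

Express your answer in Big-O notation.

Each loop level contributes: log n × 1 × 1. Multiplying the contributions gives O(log n).

Answer: O(log n)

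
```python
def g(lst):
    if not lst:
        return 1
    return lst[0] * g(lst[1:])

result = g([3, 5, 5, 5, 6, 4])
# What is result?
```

Product over [3, 5, 5, 5, 6, 4] = 3 * 5 * 5 * 5 * 6 * 4 = 9000

Answer: 9000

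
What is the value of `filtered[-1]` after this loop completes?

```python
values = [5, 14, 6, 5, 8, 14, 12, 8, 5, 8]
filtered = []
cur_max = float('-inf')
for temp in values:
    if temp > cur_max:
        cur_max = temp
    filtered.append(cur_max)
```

Running max ends at 14
`filtered` takes the values: [] → [5] → [5, 14] → [5, 14, 14] → [5, 14, 14, 14] → [5, 14, 14, 14, 14] → [5, 14, 14, 14, 14, 14] → [5, 14, 14, 14, 14, 14, 14] → [5, 14, 14, 14, 14, 14, 14, 14] → [5, 14, 14, 14, 14, 14, 14, 14, 14] → [5, 14, 14, 14, 14, 14, 14, 14, 14, 14]
So `filtered[-1]` = 14

Answer: 14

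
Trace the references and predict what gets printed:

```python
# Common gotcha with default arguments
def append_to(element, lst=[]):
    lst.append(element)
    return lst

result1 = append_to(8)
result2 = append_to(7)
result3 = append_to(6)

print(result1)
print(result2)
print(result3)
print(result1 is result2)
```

Key concept: mutable default argument gotcha.
Step by step:
`result1 = append_to(8)` → result1 = [8]
`result2 = append_to(7)` → result1 = [8, 7] (same object as result2); result2 = [8, 7] (same object as result1)
`result3 = append_to(6)` → result1 = [8, 7, 6] (same object as result2, result3); result2 = [8, 7, 6] (same object as result1, result3); result3 = [8, 7, 6] (same object as result1, result2)
`print(result1)` → prints [8, 7, 6]
`print(result2)` → prints [8, 7, 6]
`print(result3)` → prints [8, 7, 6]
`print(result1 is result2)` → prints True

Answer:
[8, 7, 6]
[8, 7, 6]
[8, 7, 6]
True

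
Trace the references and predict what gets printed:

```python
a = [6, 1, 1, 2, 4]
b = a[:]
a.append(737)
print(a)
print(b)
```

Key concept: slice [:] creates copy.
Step by step:
`a = [6, 1, 1, 2, 4]` → a = [6, 1, 1, 2, 4]
`b = a[:]` → b = [6, 1, 1, 2, 4]
`a.append(737)` → a = [6, 1, 1, 2, 4, 737]
`print(a)` → prints [6, 1, 1, 2, 4, 737]
`print(b)` → prints [6, 1, 1, 2, 4]

Answer:
[6, 1, 1, 2, 4, 737]
[6, 1, 1, 2, 4]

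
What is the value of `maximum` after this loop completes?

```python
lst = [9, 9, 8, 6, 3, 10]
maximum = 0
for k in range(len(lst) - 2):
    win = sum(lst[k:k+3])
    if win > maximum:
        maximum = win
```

Max sum of 3-element window in [9, 9, 8, 6, 3, 10]
`maximum` takes the values: 0 → 26

Answer: 26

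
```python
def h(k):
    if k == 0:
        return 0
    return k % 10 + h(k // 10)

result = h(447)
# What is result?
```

Sum of digits of 447: 7 + 4 + 4 = 15

Answer: 15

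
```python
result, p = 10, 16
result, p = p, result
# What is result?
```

Trace:
`result, p = 10, 16` → result = 10; p = 16
`result, p = p, result` → result = 16; p = 10
So result = 16

Answer: 16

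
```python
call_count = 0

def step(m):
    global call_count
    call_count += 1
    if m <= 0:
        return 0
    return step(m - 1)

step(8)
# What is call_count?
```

Linear recursion stepping by 1: 9 calls from m=8 down to ≤0.

Answer: 9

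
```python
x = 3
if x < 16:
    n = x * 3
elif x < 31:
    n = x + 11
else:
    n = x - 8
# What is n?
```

Trace:
`x = 3` → x = 3
`if x < 16: ...` → x < 16 is True → n = 9
So n = 9

Answer: 9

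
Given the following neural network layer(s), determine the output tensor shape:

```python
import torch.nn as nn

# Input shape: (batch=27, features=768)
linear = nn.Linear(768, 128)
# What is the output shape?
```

Input: (27, 768) -> Output: (27, 128)

Answer: (27, 128)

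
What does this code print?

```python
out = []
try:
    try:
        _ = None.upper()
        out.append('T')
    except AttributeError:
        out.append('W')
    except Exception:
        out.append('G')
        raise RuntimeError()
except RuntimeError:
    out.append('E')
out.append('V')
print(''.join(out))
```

Execution trace: 'W' (except AttributeError) → 'V' (after the try/except). Output: WV

Answer: WV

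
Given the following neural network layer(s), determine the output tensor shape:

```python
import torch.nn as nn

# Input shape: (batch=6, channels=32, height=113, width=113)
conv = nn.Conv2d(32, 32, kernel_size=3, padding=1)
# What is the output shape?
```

Input: (6, 32, 113, 113) -> Output: (6, 32, 113, 113)

Answer: (6, 32, 113, 113)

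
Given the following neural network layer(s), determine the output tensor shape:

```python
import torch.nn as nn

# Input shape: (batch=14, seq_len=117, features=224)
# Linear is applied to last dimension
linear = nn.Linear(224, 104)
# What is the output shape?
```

Input: (14, 117, 224) -> Output: (14, 117, 104)

Answer: (14, 117, 104)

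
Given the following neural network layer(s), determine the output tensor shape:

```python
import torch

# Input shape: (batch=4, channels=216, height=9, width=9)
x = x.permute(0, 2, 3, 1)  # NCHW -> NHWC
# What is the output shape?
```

Input: (4, 216, 9, 9) -> Output: (4, 9, 9, 216)

Answer: (4, 9, 9, 216)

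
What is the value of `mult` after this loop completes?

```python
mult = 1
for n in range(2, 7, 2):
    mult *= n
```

Product of even numbers 2 to 6
`mult` takes the values: 1 → 2 → 8 → 48

Answer: 48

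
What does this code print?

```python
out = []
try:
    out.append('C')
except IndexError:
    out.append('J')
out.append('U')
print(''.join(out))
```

Execution trace: 'C' (try body, no exception) → 'U' (after the try/except). Output: CU

Answer: CU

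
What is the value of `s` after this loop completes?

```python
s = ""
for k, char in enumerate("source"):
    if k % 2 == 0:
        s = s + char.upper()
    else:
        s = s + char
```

Uppercase even positions in 'source'
`s` takes the values: "" → "S" → "So" → "SoU" → "SoUr" → "SoUrC" → "SoUrCe"

Answer: "SoUrCe"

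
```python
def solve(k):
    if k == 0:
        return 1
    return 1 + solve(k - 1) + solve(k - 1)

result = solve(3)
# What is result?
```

solve(k) = 1 + 2·solve(k-1), solve(0)=1. Closed form: (1+1)·2^3 - 1 = 15.

Answer: 15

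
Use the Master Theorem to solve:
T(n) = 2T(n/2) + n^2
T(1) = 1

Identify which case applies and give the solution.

a=2, b=2, f(n)=n^2. log_2(2) = 1. Since c=2 > 1 and the regularity condition holds (2(n/2)^2 = (2/2^2)n^2 with 2/2^2 < 1), Case 3 applies: T(n) = Θ(f(n)) = O(n^2).

Answer: O(n^2) - Case 3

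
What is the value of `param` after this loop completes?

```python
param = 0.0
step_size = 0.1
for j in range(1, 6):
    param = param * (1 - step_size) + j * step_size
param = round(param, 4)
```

Moving average with lr=0.1
`param` takes the values: 0.0 → 0.1 → 0.29 → 0.561 → 0.9049 → 1.31441 → 1.3144

Answer: 1.3144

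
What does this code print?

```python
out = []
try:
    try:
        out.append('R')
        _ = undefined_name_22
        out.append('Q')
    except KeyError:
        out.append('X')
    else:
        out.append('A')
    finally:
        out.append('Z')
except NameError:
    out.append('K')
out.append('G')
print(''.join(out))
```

Execution trace: 'R' (try body) → 'Z' (finally) → 'K' (outer except NameError) → 'G' (after the try/except). Output: RZKG

Answer: RZKG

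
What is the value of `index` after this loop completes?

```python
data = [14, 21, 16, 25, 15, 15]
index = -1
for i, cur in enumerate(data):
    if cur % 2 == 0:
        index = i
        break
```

First even number index in [14, 21, 16, 25, 15, 15]
`index` takes the values: -1 → 0

Answer: 0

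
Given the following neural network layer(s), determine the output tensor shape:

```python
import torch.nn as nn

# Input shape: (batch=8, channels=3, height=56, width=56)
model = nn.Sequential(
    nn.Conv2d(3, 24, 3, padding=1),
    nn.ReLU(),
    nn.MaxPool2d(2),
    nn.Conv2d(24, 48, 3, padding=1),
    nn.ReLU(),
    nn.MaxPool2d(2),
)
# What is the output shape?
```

Input: (8, 3, 56, 56) -> after first Conv2d: (8, 24, 56, 56) -> after first MaxPool2d: (8, 24, 28, 28) -> after second Conv2d: (8, 48, 28, 28) -> Output: (8, 48, 14, 14)

Answer: (8, 48, 14, 14)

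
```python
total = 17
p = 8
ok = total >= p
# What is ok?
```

Trace:
`total = 17` → total = 17
`p = 8` → p = 8
`ok = total >= p` → ok = True
So ok = True

Answer: True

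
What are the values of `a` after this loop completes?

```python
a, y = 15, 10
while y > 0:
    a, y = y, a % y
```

GCD of 15 and 10
`a` takes the values: 15 → 10 → 5

Answer: 5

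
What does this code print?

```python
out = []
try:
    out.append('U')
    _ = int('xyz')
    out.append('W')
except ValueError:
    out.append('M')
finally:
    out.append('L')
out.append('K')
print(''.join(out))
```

Execution trace: 'U' (try body) → 'M' (except ValueError) → 'L' (finally) → 'K' (after the try/except). Output: UMLK

Answer: UMLK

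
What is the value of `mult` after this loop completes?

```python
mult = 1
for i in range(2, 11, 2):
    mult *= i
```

Product of even numbers 2 to 10
`mult` takes the values: 1 → 2 → 8 → 48 → 384 → 3840

Answer: 3840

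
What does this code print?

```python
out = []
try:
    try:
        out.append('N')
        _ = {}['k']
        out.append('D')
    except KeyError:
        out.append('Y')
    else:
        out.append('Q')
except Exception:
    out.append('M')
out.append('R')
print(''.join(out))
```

Execution trace: 'N' (inner try body) → 'Y' (inner except KeyError) → 'R' (after the try/except). Output: NYR

Answer: NYR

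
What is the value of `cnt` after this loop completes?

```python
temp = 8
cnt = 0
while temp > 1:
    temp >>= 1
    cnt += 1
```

Count right shifts until 1
`cnt` takes the values: 0 → 1 → 2 → 3

Answer: 3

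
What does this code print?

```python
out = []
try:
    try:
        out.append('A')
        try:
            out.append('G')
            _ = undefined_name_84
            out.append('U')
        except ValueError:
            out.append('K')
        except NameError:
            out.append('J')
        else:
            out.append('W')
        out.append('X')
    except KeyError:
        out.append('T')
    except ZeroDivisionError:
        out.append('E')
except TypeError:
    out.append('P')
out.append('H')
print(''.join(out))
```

Execution trace: 'A' (try body) → 'G' (inner try body) → 'J' (inner except NameError) → 'X' (try body, no exception) → 'H' (after the try/except). Output: AGJXH

Answer: AGJXH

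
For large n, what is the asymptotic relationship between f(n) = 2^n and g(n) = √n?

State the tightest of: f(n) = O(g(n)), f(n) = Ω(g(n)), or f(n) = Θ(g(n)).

2^n vs √n: f(n) = Ω(g(n)) but not O(g(n)) — 2^n grows strictly faster than √n.

Answer: f(n) = Ω(g(n)) but not O(g(n)) — 2^n grows strictly faster than √n.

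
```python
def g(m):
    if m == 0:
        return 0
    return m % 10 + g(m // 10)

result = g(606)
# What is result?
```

Sum of digits of 606: 6 + 0 + 6 = 12

Answer: 12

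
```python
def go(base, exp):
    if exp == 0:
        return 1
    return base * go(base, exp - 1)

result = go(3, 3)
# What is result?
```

go(3, 3) = 3 * 3 * 3 = 27

Answer: 27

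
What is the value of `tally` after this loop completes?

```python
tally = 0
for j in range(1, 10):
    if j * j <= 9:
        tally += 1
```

Count numbers where j² ≤ 9
`tally` takes the values: 0 → 1 → 2 → 3

Answer: 3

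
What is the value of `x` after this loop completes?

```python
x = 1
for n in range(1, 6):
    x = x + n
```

Start at 1, add 1 through 5
`x` takes the values: 1 → 2 → 4 → 7 → 11 → 16

Answer: 16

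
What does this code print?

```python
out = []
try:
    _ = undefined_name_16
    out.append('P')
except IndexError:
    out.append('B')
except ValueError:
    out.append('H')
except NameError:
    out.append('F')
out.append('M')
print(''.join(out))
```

Execution trace: 'F' (except NameError) → 'M' (after the try/except). Output: FM

Answer: FM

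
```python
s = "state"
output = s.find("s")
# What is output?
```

Trace:
`s = "state"` → s = 'state'
`output = s.find("s")` → output = 0
So output = 0

Answer: 0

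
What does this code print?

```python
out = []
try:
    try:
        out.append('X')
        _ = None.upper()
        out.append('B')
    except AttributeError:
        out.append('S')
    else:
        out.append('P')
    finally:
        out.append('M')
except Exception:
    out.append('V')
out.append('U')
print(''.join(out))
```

Execution trace: 'X' (inner try body) → 'S' (inner except AttributeError) → 'M' (inner finally) → 'U' (after the try/except). Output: XSMU

Answer: XSMU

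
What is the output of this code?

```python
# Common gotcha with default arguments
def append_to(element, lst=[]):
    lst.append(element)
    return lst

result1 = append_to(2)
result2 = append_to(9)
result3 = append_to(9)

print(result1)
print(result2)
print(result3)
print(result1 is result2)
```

Key concept: mutable default argument gotcha.
Step by step:
`result1 = append_to(2)` → result1 = [2]
`result2 = append_to(9)` → result1 = [2, 9] (same object as result2); result2 = [2, 9] (same object as result1)
`result3 = append_to(9)` → result1 = [2, 9, 9] (same object as result2, result3); result2 = [2, 9, 9] (same object as result1, result3); result3 = [2, 9, 9] (same object as result1, result2)
`print(result1)` → prints [2, 9, 9]
`print(result2)` → prints [2, 9, 9]
`print(result3)` → prints [2, 9, 9]
`print(result1 is result2)` → prints True

Answer:
[2, 9, 9]
[2, 9, 9]
[2, 9, 9]
True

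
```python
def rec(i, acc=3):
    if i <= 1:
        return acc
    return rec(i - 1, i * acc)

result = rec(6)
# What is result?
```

Accumulator trace (n, acc): (6, 3) -> (5, 18) -> (4, 90) -> (3, 360) -> (2, 1080) -> (1, 2160) -> return 2160

Answer: 2160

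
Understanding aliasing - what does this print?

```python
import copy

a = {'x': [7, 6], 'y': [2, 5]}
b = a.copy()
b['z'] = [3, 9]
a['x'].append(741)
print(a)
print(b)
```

Key concept: shallow copy of dict with mutable values.
Step by step:
`a = {'x': [7, 6], 'y': [2, 5]}` → a = {'x': [7, 6], 'y': [2, 5]}
`b = a.copy()` → b = {'x': [7, 6], 'y': [2, 5]}
`b['z'] = [3, 9]` → b = {'x': [7, 6], 'y': [2, 5], 'z': [3, 9]}
`a['x'].append(741)` → a = {'x': [7, 6, 741], 'y': [2, 5]}; b = {'x': [7, 6, 741], 'y': [2, 5], 'z': [3, 9]}
`print(a)` → prints {'x': [7, 6, 741], 'y': [2, 5]}
`print(b)` → prints {'x': [7, 6, 741], 'y': [2, 5], 'z': [3, 9]}

Answer:
{'x': [7, 6, 741], 'y': [2, 5]}
{'x': [7, 6, 741], 'y': [2, 5], 'z': [3, 9]}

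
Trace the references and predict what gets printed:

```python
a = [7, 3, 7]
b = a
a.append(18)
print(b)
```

Key concept: basic list aliasing.
Step by step:
`a = [7, 3, 7]` → a = [7, 3, 7]
`b = a` → b = [7, 3, 7] (same object as a)
`a.append(18)` → a = [7, 3, 7, 18] (same object as b); b = [7, 3, 7, 18] (same object as a)
`print(b)` → prints [7, 3, 7, 18]

Answer: [7, 3, 7, 18]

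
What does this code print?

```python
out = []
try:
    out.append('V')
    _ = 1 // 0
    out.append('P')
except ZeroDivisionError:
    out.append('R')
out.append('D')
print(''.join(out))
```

Execution trace: 'V' (try body) → 'R' (except ZeroDivisionError) → 'D' (after the try/except). Output: VRD

Answer: VRD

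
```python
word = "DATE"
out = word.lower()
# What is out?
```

Trace:
`word = "DATE"` → word = 'DATE'
`out = word.lower()` → out = 'date'
So out = 'date'

Answer: 'date'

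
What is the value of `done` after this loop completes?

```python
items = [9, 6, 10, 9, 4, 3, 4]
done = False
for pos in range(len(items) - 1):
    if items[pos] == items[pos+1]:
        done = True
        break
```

Check consecutive duplicates in [9, 6, 10, 9, 4, 3, 4]
`done` takes the values: False

Answer: False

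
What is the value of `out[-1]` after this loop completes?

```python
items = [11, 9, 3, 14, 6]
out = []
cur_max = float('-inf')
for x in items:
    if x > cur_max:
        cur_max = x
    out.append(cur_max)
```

Running max ends at 14
`out` takes the values: [] → [11] → [11, 11] → [11, 11, 11] → [11, 11, 11, 14] → [11, 11, 11, 14, 14]
So `out[-1]` = 14

Answer: 14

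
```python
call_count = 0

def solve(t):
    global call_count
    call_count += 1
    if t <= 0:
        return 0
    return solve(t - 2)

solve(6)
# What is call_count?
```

Linear recursion stepping by 2: 4 calls from t=6 down to ≤0.

Answer: 4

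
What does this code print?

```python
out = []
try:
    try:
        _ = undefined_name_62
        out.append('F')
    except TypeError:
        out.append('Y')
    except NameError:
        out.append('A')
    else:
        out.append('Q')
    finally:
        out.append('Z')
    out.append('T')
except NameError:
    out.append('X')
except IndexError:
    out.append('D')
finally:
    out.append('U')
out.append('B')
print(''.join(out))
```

Execution trace: 'A' (inner except NameError) → 'Z' (inner finally) → 'T' (try body, no exception) → 'U' (finally) → 'B' (after the try/except). Output: AZTUB

Answer: AZTUB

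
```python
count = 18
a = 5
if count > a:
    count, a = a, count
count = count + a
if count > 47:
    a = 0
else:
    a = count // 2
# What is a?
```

Trace:
`count = 18` → count = 18
`a = 5` → a = 5
`if count > a: ...` → count > a is True → count = 5; a = 18
`count = count + a` → count = 23
`if count > 47: ...` → count > 47 is False, take else branch → a = 11
So a = 11

Answer: 11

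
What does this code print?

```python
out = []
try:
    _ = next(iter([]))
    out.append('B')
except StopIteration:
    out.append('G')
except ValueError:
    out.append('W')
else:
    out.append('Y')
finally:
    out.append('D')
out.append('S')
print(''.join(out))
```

Execution trace: 'G' (except StopIteration) → 'D' (finally) → 'S' (after the try/except). Output: GDS

Answer: GDS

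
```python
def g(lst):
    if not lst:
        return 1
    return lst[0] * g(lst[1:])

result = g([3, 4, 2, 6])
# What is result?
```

Product over [3, 4, 2, 6] = 3 * 4 * 2 * 6 = 144

Answer: 144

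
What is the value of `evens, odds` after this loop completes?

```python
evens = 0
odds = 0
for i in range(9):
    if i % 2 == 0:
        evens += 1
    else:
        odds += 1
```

Count evens and odds in range(9)
`evens, odds` takes the values: (0, 0) → (1, 0) → (1, 1) → (2, 1) → (2, 2) → (3, 2) → (3, 3) → (4, 3) → (4, 4) → (5, 4)

Answer: 5, 4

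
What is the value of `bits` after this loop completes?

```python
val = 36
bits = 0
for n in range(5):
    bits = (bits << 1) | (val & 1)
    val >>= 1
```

Reverse lowest 5 bits of 36
`bits` takes the values: 0 → 1 → 2 → 4

Answer: 4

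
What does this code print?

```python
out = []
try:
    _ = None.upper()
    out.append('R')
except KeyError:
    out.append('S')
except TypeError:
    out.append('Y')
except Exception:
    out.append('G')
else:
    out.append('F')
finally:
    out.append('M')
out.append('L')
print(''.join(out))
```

Execution trace: 'G' (except Exception) → 'M' (finally) → 'L' (after the try/except). Output: GML

Answer: GML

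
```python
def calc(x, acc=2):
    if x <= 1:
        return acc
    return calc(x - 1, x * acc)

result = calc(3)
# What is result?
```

Accumulator trace (n, acc): (3, 2) -> (2, 6) -> (1, 12) -> return 12

Answer: 12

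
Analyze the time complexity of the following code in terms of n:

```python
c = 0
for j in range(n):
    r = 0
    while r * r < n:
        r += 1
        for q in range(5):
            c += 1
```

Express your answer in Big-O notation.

Each loop level contributes: n × √n × 1. Multiplying the contributions gives O(n√n).

Answer: O(n√n)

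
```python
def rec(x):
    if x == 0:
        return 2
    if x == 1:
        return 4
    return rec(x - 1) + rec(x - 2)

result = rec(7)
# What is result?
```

Build up from base cases: rec(0)=2, rec(1)=4, rec(2)=6, rec(3)=10, rec(4)=16, rec(5)=26, rec(6)=42, ..., rec(7)=68

Answer: 68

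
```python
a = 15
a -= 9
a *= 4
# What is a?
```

Trace:
`a = 15` → a = 15
`a -= 9` → a = 6
`a *= 4` → a = 24
So a = 24

Answer: 24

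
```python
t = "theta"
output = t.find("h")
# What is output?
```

Trace:
`t = "theta"` → t = 'theta'
`output = t.find("h")` → output = 1
So output = 1

Answer: 1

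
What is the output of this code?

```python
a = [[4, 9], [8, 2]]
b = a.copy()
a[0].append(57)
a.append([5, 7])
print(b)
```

Key concept: shallow copy with nested lists.
Step by step:
`a = [[4, 9], [8, 2]]` → a = [[4, 9], [8, 2]]
`b = a.copy()` → b = [[4, 9], [8, 2]]
`a[0].append(57)` → a = [[4, 9, 57], [8, 2]]; b = [[4, 9, 57], [8, 2]]
`a.append([5, 7])` → a = [[4, 9, 57], [8, 2], [5, 7]]
`print(b)` → prints [[4, 9, 57], [8, 2]]

Answer: [[4, 9, 57], [8, 2]]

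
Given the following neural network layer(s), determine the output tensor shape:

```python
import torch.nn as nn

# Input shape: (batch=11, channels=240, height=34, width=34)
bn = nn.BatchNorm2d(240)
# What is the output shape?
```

Input: (11, 240, 34, 34) -> Output: (11, 240, 34, 34)

Answer: (11, 240, 34, 34)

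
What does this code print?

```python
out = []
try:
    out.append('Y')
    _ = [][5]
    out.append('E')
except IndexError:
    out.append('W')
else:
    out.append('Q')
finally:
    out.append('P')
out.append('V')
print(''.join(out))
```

Execution trace: 'Y' (try body) → 'W' (except IndexError) → 'P' (finally) → 'V' (after the try/except). Output: YWPV

Answer: YWPV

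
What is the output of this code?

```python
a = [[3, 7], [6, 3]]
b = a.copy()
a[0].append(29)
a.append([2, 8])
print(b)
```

Key concept: shallow copy with nested lists.
Step by step:
`a = [[3, 7], [6, 3]]` → a = [[3, 7], [6, 3]]
`b = a.copy()` → b = [[3, 7], [6, 3]]
`a[0].append(29)` → a = [[3, 7, 29], [6, 3]]; b = [[3, 7, 29], [6, 3]]
`a.append([2, 8])` → a = [[3, 7, 29], [6, 3], [2, 8]]
`print(b)` → prints [[3, 7, 29], [6, 3]]

Answer: [[3, 7, 29], [6, 3]]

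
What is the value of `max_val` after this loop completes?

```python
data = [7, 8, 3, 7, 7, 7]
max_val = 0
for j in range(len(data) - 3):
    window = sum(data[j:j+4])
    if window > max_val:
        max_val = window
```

Max sum of 4-element window in [7, 8, 3, 7, 7, 7]
`max_val` takes the values: 0 → 25

Answer: 25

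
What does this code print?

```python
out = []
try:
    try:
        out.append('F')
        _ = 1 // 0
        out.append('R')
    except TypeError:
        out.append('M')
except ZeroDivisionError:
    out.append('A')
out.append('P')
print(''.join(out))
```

Execution trace: 'F' (try body) → 'A' (outer except ZeroDivisionError) → 'P' (after the try/except). Output: FAP

Answer: FAP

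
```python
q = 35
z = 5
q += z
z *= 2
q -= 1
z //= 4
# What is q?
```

Trace:
`q = 35` → q = 35
`z = 5` → z = 5
`q += z` → q = 40
`z *= 2` → z = 10
`q -= 1` → q = 39
`z //= 4` → z = 2
So q = 39

Answer: 39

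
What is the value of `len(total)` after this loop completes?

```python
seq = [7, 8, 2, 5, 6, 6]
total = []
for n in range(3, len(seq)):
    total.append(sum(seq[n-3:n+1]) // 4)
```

Number of 4-element averages
`total` takes the values: [] → [5] → [5, 5] → [5, 5, 4]
So `len(total)` = 3

Answer: 3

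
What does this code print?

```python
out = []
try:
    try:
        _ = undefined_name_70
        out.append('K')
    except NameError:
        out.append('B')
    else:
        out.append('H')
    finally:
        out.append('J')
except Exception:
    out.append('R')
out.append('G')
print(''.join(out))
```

Execution trace: 'B' (inner except NameError) → 'J' (inner finally) → 'G' (after the try/except). Output: BJG

Answer: BJG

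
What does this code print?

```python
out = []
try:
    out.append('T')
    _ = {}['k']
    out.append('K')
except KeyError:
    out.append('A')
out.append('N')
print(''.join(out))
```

Execution trace: 'T' (try body) → 'A' (except KeyError) → 'N' (after the try/except). Output: TAN

Answer: TAN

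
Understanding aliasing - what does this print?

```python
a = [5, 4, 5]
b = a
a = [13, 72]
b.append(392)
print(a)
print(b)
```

Key concept: rebinding vs mutation: a is rebound to a new list, b still points at the original.
Step by step:
`a = [5, 4, 5]` → a = [5, 4, 5]
`b = a` → b = [5, 4, 5] (same object as a)
`a = [13, 72]` → a = [13, 72]
`b.append(392)` → b = [5, 4, 5, 392]
`print(a)` → prints [13, 72]
`print(b)` → prints [5, 4, 5, 392]

Answer:
[13, 72]
[5, 4, 5, 392]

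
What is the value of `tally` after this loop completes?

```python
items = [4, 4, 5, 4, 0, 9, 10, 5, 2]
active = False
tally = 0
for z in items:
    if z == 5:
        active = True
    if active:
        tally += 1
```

Count elements after first 5 in [4, 4, 5, 4, 0, 9, 10, 5, 2]
`tally` takes the values: 0 → 1 → 2 → 3 → 4 → 5 → 6 → 7

Answer: 7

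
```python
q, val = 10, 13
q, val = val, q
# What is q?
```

Trace:
`q, val = 10, 13` → q = 10; val = 13
`q, val = val, q` → q = 13; val = 10
So q = 13

Answer: 13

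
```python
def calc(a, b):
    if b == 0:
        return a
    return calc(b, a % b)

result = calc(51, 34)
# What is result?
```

calc(51, 34) -> calc(34, 17) -> calc(17, 0) -> 17

Answer: 17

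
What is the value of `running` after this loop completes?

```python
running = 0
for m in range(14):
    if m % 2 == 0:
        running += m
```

Sum of even numbers 0 to 13
`running` takes the values: 0 → 2 → 6 → 12 → 20 → 30 → 42

Answer: 42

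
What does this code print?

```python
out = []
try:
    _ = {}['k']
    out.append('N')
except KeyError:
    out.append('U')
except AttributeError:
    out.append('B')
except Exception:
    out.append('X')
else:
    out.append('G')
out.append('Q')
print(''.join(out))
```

Execution trace: 'U' (except KeyError) → 'Q' (after the try/except). Output: UQ

Answer: UQ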